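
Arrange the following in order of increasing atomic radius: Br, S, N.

N < S < Br

N is in period 2, group 15; S is in period 3, group 16; Br is in period 4, group 17.
Moving right in a period, electrons are added to the same shell under a stronger nuclear pull, so atoms get smaller; moving down, a new shell is opened and atoms get larger.
These sit on a diagonal, where the across-period and down-group effects partly cancel.
S > N: the two effects oppose for this pair; the down-group effect wins (103 vs 71 pm).
Br > S: the two effects oppose for this pair; the down-group effect wins (114 vs 103 pm).
Tabulated atomic radius (pm): N 71, S 103, Br 114.
So from smallest to largest: N < S < Br.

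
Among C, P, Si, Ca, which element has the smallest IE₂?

Ca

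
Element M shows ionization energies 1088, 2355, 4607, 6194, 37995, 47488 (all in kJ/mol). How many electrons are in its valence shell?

4

Look for the largest jump between consecutive ionization energies: IE5/IE4 ≈ 6.1, far larger than any earlier ratio.
That jump marks the point where a core electron is being removed. So the atom has 4 valence electrons.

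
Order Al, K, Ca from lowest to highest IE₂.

Ca, Al, K

IE_2 is the cost of taking one more electron from the +1 cation: Al⁺ still has 2 valence electrons; K⁺ is the bare [Ar] core; Ca⁺ still has 1 valence electron.
Pulling an electron out of a noble-gas core costs far more than removing a remaining valence electron, so K sits at the high end of IE_2.
Valence configurations: Al⁺ [Ne]3s², Ca⁺ [Ar]4s¹.
Tabulated IE_2 (kJ/mol): Al 1817, K 3052, Ca 1145.
Putting it together, IE_2: Ca < Al < K.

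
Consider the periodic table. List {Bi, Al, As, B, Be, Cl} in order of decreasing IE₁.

Be is in period 2, group 2; B is in period 2, group 13; Al is in period 3, group 13; Cl is in period 3, group 17; As is in period 4, group 15; Bi is in period 6, group 15.
First ionization energy rises across a period (greater Z_eff holds electrons more tightly) and falls down a group (valence electrons are farther from the nucleus).
Neither a single period nor a single group — weigh both effects.
Bi > Al: period and group pull opposite ways; the across-period shift dominates (703 vs 578 kJ/mol).
B > Bi: period and group pull opposite ways; the down-group shift dominates (801 vs 703 kJ/mol).
Be > B: this pair runs against the simple trend — see the exception note.
As > Be: the two effects oppose for this pair; the across-period effect wins (947 vs 900 kJ/mol).
Cl > As: relative to As, both the across-period and down-group shifts push Cl's first ionization energy up.
Note the exception: Be has a higher first ionization energy than B, contrary to the simple trend — removing B's lone 2p electron is easier than breaking Be's filled 2s².
For reference (kJ/mol): Be 900, B 801, Al 578, Cl 1251, As 947, Bi 703.
So from highest to lowest: Cl > As > Be > B > Bi > Al.

Cl > As > Be > B > Bi > Al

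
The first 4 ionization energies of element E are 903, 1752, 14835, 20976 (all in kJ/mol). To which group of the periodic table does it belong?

Look for the largest jump between consecutive ionization energies: IE3/IE2 ≈ 8.5, far larger than any earlier ratio.
That jump marks the point where a core electron is being removed. So the atom has 2 valence electrons.
A main-group element with 2 valence electrons is in group 2.

Group 2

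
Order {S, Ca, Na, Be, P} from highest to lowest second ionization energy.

Na > S > P > Be > Ca

IE_2 is the cost of taking one more electron from the +1 cation: S⁺ still has 5 valence electrons; Ca⁺ still has 1 valence electron; Na⁺ is the bare [Ne] core; Be⁺ still has 1 valence electron; P⁺ still has 4 valence electrons.
Core electrons are held far more tightly than valence electrons, so Na tops the IE_2 order.
Valence configurations: S⁺ [Ne]3s²3p³, Ca⁺ [Ar]4s¹, Be⁺ [He]2s¹, P⁺ [Ne]3s²3p².
Tabulated IE_2 (kJ/mol): S 2252, Ca 1145, Na 4562, Be 1757, P 1907.
Hence IE_2: Ca < Be < P < S < Na.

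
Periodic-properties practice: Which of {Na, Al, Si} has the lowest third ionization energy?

After 2 electrons have been removed, what remains? Na²⁺ is already 1 electron into the core; Al²⁺ still has 1 valence electron; Si²⁺ still has 2 valence electrons.
Pulling an electron out of a noble-gas core costs far more than removing a remaining valence electron, so Na sits at the high end of IE_3.
Valence configurations: Al²⁺ [Ne]3s¹, Si²⁺ [Ne]3s².
Approximate IE_3 values (kJ/mol): Na 6910, Al 2745, Si 3232.
Putting it together, IE_3: Al < Si < Na.

Al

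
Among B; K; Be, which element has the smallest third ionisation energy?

The third ionization energy removes an electron from the +2 ion. For each element: B²⁺ still has 1 valence electron; K²⁺ is already 1 electron into the core; Be²⁺ is the bare [He] core.
Core electrons are held far more tightly than valence electrons, so K and Be top the IE_3 order.
The numbers (kJ/mol): B 3660, K 4420, Be 14849.
Hence IE_3: B < K < Be.

B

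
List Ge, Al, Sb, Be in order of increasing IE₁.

Al < Ge < Sb < Be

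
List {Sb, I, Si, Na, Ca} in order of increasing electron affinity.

Ca < Na < Sb < Si < I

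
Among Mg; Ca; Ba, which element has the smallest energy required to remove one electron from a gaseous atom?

Mg is in period 3, group 2; Ca is in period 4, group 2; Ba is in period 6, group 2.
Removing the outermost electron gets harder across a period and easier down a group.
All are in group 2, so first ionization energy increases up the group.
The smallest energy required to remove one electron from a gaseous atom among these belongs to Ba.

Ba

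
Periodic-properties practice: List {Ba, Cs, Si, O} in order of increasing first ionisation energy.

Cs < Ba < Si < O

O is in period 2, group 16; Si is in period 3, group 14; Cs is in period 6, group 1; Ba is in period 6, group 2.
IE₁ increases left→right with effective nuclear charge and decreases top→bottom as the valence shell moves farther out.
Here both period and group differ, so the two effects have to be weighed against each other.
Ba > Cs: both are in period 6; the period trend gives Ba the larger value.
Si > Ba: relative to Ba, both the across-period and down-group shifts push Si's first ionization energy up.
O > Si: both effects reinforce here, so O is clearly the higher of the two.
Tabulated first ionization energy (kJ/mol): O 1314, Si 786, Cs 376, Ba 503.
So from lowest to highest: Cs < Ba < Si < O.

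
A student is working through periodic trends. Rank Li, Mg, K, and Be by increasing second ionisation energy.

Mg < Be < K < Li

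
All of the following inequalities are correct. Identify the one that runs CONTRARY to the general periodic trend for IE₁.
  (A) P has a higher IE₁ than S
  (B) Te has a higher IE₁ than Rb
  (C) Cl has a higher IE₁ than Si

(A)

The general trend: IE₁ increases across a period and decreases down a group.
(A) P (period 3, group 15) vs S (period 3, group 16): the stated order contradicts the simple trend.
(B) Te (period 5, group 16) vs Rb (period 5, group 1): the stated order agrees with the simple trend.
(C) Cl (period 3, group 17) vs Si (period 3, group 14): the stated order agrees with the simple trend.
The exception is (A): S (3p⁴) ionizes more easily than half-filled P (3p³) because the paired 3p electron in S is pushed out by e⁻–e⁻ repulsion.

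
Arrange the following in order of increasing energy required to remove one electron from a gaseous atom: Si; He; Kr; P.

He is in period 1, group 18; Si is in period 3, group 14; P is in period 3, group 15; Kr is in period 4, group 18.
First ionization energy rises across a period (greater Z_eff holds electrons more tightly) and falls down a group (valence electrons are farther from the nucleus).
Here both period and group differ, so the two effects have to be weighed against each other.
P > Si: P lies to the right of Si in period 3, so the across-period effect alone puts P higher.
Kr > P: the two effects oppose for this pair; the across-period effect wins (1351 vs 1012 kJ/mol).
He > Kr: He sits above Kr in group 18, so the down-group effect alone puts He higher.
Approximate values (kJ/mol): He 2372, Si 786, P 1012, Kr 1351.
So from lowest to highest: Si < P < Kr < He.

Si < P < Kr < He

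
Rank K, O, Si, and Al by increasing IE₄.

IE_4 is the cost of taking one more electron from the +3 cation: K³⁺ is already 2 electrons into the core; O³⁺ still has 3 valence electrons; Si³⁺ still has 1 valence electron; Al³⁺ is the bare [Ne] core.
Usually core removal costs more than valence removal, but here the competition is close: a tightly held n=2 valence electron can cost more to remove than an n=3 core electron, so the actual values have to decide it.
Valence configurations: O³⁺ [He]2s²2p¹, Si³⁺ [Ne]3s¹.
Approximate IE_4 values (kJ/mol): K 5877, O 7469, Si 4356, Al 11577.
Hence IE_4: Si < K < O < Al.

Si < K < O < Al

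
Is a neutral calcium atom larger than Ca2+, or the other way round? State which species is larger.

Ca

Forming Ca2+ removes 2 electrons from Ca. Fewer electrons for the same nuclear charge means less shielding and a higher Z_eff on the remaining electrons, and for main-group metals the entire outer shell is lost.
A cation is smaller than its parent atom: Ca2+ < Ca.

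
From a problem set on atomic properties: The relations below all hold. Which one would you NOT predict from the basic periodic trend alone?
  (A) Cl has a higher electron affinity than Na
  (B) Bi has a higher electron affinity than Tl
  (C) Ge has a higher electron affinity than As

The general trend: electron affinity increases across a period and decreases down a group.
(A) Cl (period 3, group 17) vs Na (period 3, group 1): the stated order agrees with the simple trend.
(B) Bi (period 6, group 15) vs Tl (period 6, group 13): the stated order agrees with the simple trend.
(C) Ge (period 4, group 14) vs As (period 4, group 15): the stated order contradicts the simple trend.
The exception is (C): adding an electron to As's half-filled 4p³ is unfavourable, so Ge (4p²) has the more exothermic EA.

(C)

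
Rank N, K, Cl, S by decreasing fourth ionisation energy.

IE_4 is the cost of taking one more electron from the +3 cation: N³⁺ still has 2 valence electrons; K³⁺ is already 2 electrons into the core; Cl³⁺ still has 4 valence electrons; S³⁺ still has 3 valence electrons.
Usually core removal costs more than valence removal, but here the competition is close: a tightly held n=2 valence electron can cost more to remove than an n=3 core electron, so the actual values have to decide it.
Valence configurations: N³⁺ [He]2s², Cl³⁺ [Ne]3s²3p², S³⁺ [Ne]3s²3p¹.
Tabulated IE_4 (kJ/mol): N 7475, K 5877, Cl 5159, S 4556.
So the fourth ionization energies run S < Cl < K < N.

N > K > Cl > S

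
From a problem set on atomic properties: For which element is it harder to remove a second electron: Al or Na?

Na

After 1 electron has been removed, what remains? Al⁺ still has 2 valence electrons; Na⁺ is the bare [Ne] core.
Pulling an electron out of a noble-gas core costs far more than removing a remaining valence electron, so Na sits at the high end of IE_2.
The numbers (kJ/mol): Al 1817, Na 4562.
So the second ionization energies run Al < Na.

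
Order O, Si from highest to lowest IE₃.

O > Si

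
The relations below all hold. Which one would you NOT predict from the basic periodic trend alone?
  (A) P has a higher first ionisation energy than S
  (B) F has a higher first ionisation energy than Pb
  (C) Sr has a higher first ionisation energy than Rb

The general trend: first ionisation energy increases across a period and decreases down a group.
(A) P (period 3, group 15) vs S (period 3, group 16): the stated order contradicts the simple trend.
(B) F (period 2, group 17) vs Pb (period 6, group 14): the stated order agrees with the simple trend.
(C) Sr (period 5, group 2) vs Rb (period 5, group 1): the stated order agrees with the simple trend.
The exception is (A): S (3p⁴) ionizes more easily than half-filled P (3p³) because the paired 3p electron in S is pushed out by e⁻–e⁻ repulsion.

(A)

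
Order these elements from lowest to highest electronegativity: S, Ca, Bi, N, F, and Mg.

Ca < Mg < Bi < S < N < F

N is in period 2, group 15; F is in period 2, group 17; Mg is in period 3, group 2; S is in period 3, group 16; Ca is in period 4, group 2; Bi is in period 6, group 15.
Electronegativity increases across a period and decreases down a group, tracking effective nuclear charge and atomic size.
These span different periods and groups, so the two trends combine.
Mg > Ca: they share group 2; the group trend gives Mg the larger value.
Bi > Mg: period and group pull opposite ways; the across-period shift dominates (2.02 vs 1.31).
S > Bi: both effects reinforce here, so S is clearly the higher of the two.
N > S: the two effects oppose for this pair; the down-group effect wins (3.04 vs 2.58).
F > N: both are in period 2; the period trend gives F the larger value.
Tabulated electronegativity (Pauling): N 3.04, F 3.98, Mg 1.31, S 2.58, Ca 1.00, Bi 2.02.
So from lowest to highest: Ca < Mg < Bi < S < N < F.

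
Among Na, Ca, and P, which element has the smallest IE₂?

Ca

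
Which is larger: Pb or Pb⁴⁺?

Pb

Forming Pb⁴⁺ removes 4 electrons from Pb. Fewer electrons for the same nuclear charge means less shielding and a higher Z_eff on the remaining electrons.
A cation is smaller than its parent atom: Pb⁴⁺ < Pb.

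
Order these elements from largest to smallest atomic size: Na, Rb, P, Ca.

Rb > Ca > Na > P

Na is in period 3, group 1; P is in period 3, group 15; Ca is in period 4, group 2; Rb is in period 5, group 1.
Atomic radius shrinks across a period as nuclear charge pulls the same shell inward, and grows down a group as new shells are added.
Here both period and group differ, so the two effects have to be weighed against each other.
Na > P: Na lies to the left of P in period 3, so the across-period effect alone puts Na larger.
Ca > Na: period and group pull opposite ways; the down-group shift dominates (171 vs 155 pm).
Rb > Ca: relative to Ca, both the across-period and down-group shifts push Rb's atomic radius up.
Tabulated atomic radius (pm): Na 155, P 111, Ca 171, Rb 210.
So from largest to smallest: Rb > Ca > Na > P.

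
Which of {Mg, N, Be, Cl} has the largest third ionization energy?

Be

After 2 electrons have been removed, what remains? Mg²⁺ is the bare [Ne] core; N²⁺ still has 3 valence electrons; Be²⁺ is the bare [He] core; Cl²⁺ still has 5 valence electrons.
Breaking into a closed-shell core is much more expensive than removing a leftover valence electron — Mg and Be have the largest IE_3 here.
Valence configurations: N²⁺ [He]2s²2p¹, Cl²⁺ [Ne]3s²3p³.
Approximate IE_3 values (kJ/mol): Mg 7733, N 4578, Be 14849, Cl 3822.
Putting it together, IE_3: Cl < N < Mg < Be.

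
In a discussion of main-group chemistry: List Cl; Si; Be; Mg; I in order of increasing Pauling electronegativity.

Mg, Be, Si, I, Cl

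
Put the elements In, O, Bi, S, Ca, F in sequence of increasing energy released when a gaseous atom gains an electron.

Ca < In < Bi < O < S < F

O is in period 2, group 16; F is in period 2, group 17; S is in period 3, group 16; Ca is in period 4, group 2; In is in period 5, group 13; Bi is in period 6, group 15.
Electron affinity generally becomes more exothermic across a period toward the halogens and less exothermic down a group.
Neither a single period nor a single group — weigh both effects.
In > Ca: the two effects oppose for this pair; the across-period effect wins (29 vs 2 kJ/mol).
Bi > In: the two effects oppose for this pair; the across-period effect wins (91 vs 29 kJ/mol).
O > Bi: both effects reinforce here, so O is clearly the higher of the two.
S > O: this pair runs against the simple trend — see the exception note.
F > S: relative to S, both the across-period and down-group shifts push F's electron affinity up.
Note the exception: S has a higher electron affinity than O, contrary to the simple trend — the compact 2p subshell of O repels the added electron more than S's larger 3p does.
For reference (kJ/mol): O 141, F 328, S 200, Ca 2, In 29, Bi 91.
So from lowest to highest: Ca < In < Bi < O < S < F.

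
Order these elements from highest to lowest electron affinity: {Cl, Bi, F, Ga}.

F is in period 2, group 17; Cl is in period 3, group 17; Ga is in period 4, group 13; Bi is in period 6, group 15.
Atoms with high Z_eff and room in the valence shell (especially the halogens) have the most exothermic electron affinities.
These span different periods and groups, so the two trends combine.
Bi > Ga: period and group pull opposite ways; the across-period shift dominates (91 vs 29 kJ/mol).
F > Bi: both effects reinforce here, so F is clearly the higher of the two.
Cl > F: this pair runs against the simple trend — see the exception note.
Note the exception: Cl has a higher electron affinity than F, contrary to the simple trend — F's small 2p subshell makes the incoming electron feel strong e⁻–e⁻ repulsion, so Cl actually releases more energy on gaining an electron.
Tabulated electron affinity (kJ/mol): F 328, Cl 349, Ga 29, Bi 91.
So from highest to lowest: Cl > F > Bi > Ga.

Cl > F > Bi > Ga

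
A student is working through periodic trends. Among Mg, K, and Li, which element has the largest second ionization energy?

After 1 electron has been removed, what remains? Mg⁺ still has 1 valence electron; K⁺ is the bare [Ar] core; Li⁺ is the bare [He] core.
Core electrons are held far more tightly than valence electrons, so K and Li top the IE_2 order.
Approximate IE_2 values (kJ/mol): Mg 1451, K 3052, Li 7298.
Hence IE_2: Mg < K < Li.

Li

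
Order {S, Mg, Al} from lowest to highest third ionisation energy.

Al < S < Mg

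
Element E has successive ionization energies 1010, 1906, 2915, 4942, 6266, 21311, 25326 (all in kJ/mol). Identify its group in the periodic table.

Look for the largest jump between consecutive ionization energies: IE6/IE5 ≈ 3.4, far larger than any earlier ratio.
That jump marks the point where a core electron is being removed. So the atom has 5 valence electrons.
A main-group element with 5 valence electrons is in group 15.

Group 15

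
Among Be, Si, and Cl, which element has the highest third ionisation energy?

After 2 electrons have been removed, what remains? Be²⁺ is the bare [He] core; Si²⁺ still has 2 valence electrons; Cl²⁺ still has 5 valence electrons.
Breaking into a closed-shell core is much more expensive than removing a leftover valence electron — Be has the largest IE_3 here.
Valence configurations: Si²⁺ [Ne]3s², Cl²⁺ [Ne]3s²3p³.
Tabulated IE_3 (kJ/mol): Be 14849, Si 3232, Cl 3822.
Hence IE_3: Si < Cl < Be.

Be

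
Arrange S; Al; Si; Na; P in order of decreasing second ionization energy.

Na, S, P, Al, Si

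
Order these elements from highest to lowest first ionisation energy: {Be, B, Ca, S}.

S, Be, B, Ca

Be is in period 2, group 2; B is in period 2, group 13; S is in period 3, group 16; Ca is in period 4, group 2.
IE₁ increases left→right with effective nuclear charge and decreases top→bottom as the valence shell moves farther out.
Neither a single period nor a single group — weigh both effects.
B > Ca: both effects reinforce here, so B is clearly the higher of the two.
Be > B: this pair runs against the simple trend — see the exception note.
S > Be: the two effects oppose for this pair; the across-period effect wins (1000 vs 900 kJ/mol).
Note the exception: Be has a higher first ionization energy than B, contrary to the simple trend — removing B's lone 2p electron is easier than breaking Be's filled 2s².
Tabulated first ionization energy (kJ/mol): Be 900, B 801, S 1000, Ca 590.
So from highest to lowest: S > Be > B > Ca.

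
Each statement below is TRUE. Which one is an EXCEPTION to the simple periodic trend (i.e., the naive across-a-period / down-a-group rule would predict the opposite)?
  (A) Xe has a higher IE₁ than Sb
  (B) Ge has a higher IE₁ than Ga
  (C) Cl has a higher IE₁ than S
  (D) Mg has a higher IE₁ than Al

The general trend: IE₁ increases across a period and decreases down a group.
(A) Xe (period 5, group 18) vs Sb (period 5, group 15): the stated order agrees with the simple trend.
(B) Ge (period 4, group 14) vs Ga (period 4, group 13): the stated order agrees with the simple trend.
(C) Cl (period 3, group 17) vs S (period 3, group 16): the stated order agrees with the simple trend.
(D) Mg (period 3, group 2) vs Al (period 3, group 13): the stated order contradicts the simple trend.
The exception is (D): Al's single 3p electron is easier to remove than one from Mg's filled 3s².

(D)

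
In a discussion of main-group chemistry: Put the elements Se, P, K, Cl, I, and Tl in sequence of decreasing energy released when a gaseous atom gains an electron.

Cl, I, Se, P, K, Tl

Atoms with high Z_eff and room in the valence shell (especially the halogens) have the most exothermic electron affinities.
Neither a single period nor a single group — weigh both effects.
K > Tl: period and group pull opposite ways; the down-group shift dominates (48 vs 19 kJ/mol).
P > K: relative to K, both the across-period and down-group shifts push P's electron affinity up.
Se > P: the two effects oppose for this pair; the across-period effect wins (195 vs 72 kJ/mol).
I > Se: the two effects oppose for this pair; the across-period effect wins (295 vs 195 kJ/mol).
Cl > I: Cl sits above I in group 17, so the down-group effect alone puts Cl higher.
Tabulated electron affinity (kJ/mol): P 72, Cl 349, K 48, Se 195, I 295, Tl 19.
So from highest to lowest: Cl > I > Se > P > K > Tl.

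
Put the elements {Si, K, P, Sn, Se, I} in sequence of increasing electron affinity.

Atoms with high Z_eff and room in the valence shell (especially the halogens) have the most exothermic electron affinities.
Here both period and group differ, so the two effects have to be weighed against each other.
P > K: relative to K, both the across-period and down-group shifts push P's electron affinity up.
Sn > P: this pair runs against the simple trend — see the exception note.
Si > Sn: they share group 14; the group trend gives Si the larger value.
Se > Si: the two effects oppose for this pair; the across-period effect wins (195 vs 134 kJ/mol).
I > Se: the two effects oppose for this pair; the across-period effect wins (295 vs 195 kJ/mol).
Note the exception: Sn has a higher electron affinity than P, contrary to the simple trend — adding an electron to P's half-filled np³ subshell costs electron-pairing energy.
Note the exception: Si has a higher electron affinity than P, contrary to the simple trend — adding an electron to P's half-filled 3p³ is unfavourable, so Si (3p²) has the more exothermic EA.
For reference (kJ/mol): Si 134, P 72, K 48, Se 195, Sn 107, I 295.
So from lowest to highest: K < P < Sn < Si < Se < I.

K < P < Sn < Si < Se < I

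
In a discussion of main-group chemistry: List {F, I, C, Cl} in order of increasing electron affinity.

C is in period 2, group 14; F is in period 2, group 17; Cl is in period 3, group 17; I is in period 5, group 17.
Electron affinity generally becomes more exothermic across a period toward the halogens and less exothermic down a group.
Neither a single period nor a single group — weigh both effects.
I > C: period and group pull opposite ways; the across-period shift dominates (295 vs 122 kJ/mol).
F > I: F sits above I in group 17, so the down-group effect alone puts F higher.
Cl > F: this pair runs against the simple trend — see the exception note.
Note the exception: Cl has a higher electron affinity than F, contrary to the simple trend — F's small 2p subshell makes the incoming electron feel strong e⁻–e⁻ repulsion, so Cl actually releases more energy on gaining an electron.
For reference (kJ/mol): C 122, F 328, Cl 349, I 295.
So from lowest to highest: C < I < F < Cl.

C, I, F, Cl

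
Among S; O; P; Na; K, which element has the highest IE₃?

IE_3 is the cost of taking one more electron from the +2 cation: S²⁺ still has 4 valence electrons; O²⁺ still has 4 valence electrons; P²⁺ still has 3 valence electrons; Na²⁺ is already 1 electron into the core; K²⁺ is already 1 electron into the core.
Usually core removal costs more than valence removal, but here the competition is close: a tightly held n=2 valence electron can cost more to remove than an n=3 core electron, so the actual values have to decide it.
Valence configurations: S²⁺ [Ne]3s²3p², O²⁺ [He]2s²2p², P²⁺ [Ne]3s²3p¹.
Tabulated IE_3 (kJ/mol): S 3357, O 5300, P 2914, Na 6910, K 4420.
Overall IE_3 order: P < S < K < O < Na.

Na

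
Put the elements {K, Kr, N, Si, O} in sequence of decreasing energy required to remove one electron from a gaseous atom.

N > Kr > O > Si > K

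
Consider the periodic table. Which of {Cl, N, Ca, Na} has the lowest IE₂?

The second ionization energy removes an electron from the +1 ion. For each element: Cl⁺ still has 6 valence electrons; N⁺ still has 4 valence electrons; Ca⁺ still has 1 valence electron; Na⁺ is the bare [Ne] core.
Core electrons are held far more tightly than valence electrons, so Na tops the IE_2 order.
Valence configurations: Cl⁺ [Ne]3s²3p⁴, N⁺ [He]2s²2p², Ca⁺ [Ar]4s¹.
Approximate IE_2 values (kJ/mol): Cl 2298, N 2856, Ca 1145, Na 4562.
Overall IE_2 order: Ca < Cl < N < Na.

Ca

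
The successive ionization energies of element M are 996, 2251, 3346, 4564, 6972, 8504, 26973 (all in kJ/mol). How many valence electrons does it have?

6

Look for the largest jump between consecutive ionization energies: IE7/IE6 ≈ 3.2, far larger than any earlier ratio.
That jump marks the point where a core electron is being removed. So the atom has 6 valence electrons.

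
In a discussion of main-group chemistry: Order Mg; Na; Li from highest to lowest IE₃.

Li > Mg > Na

The third ionization energy removes an electron from the +2 ion. For each element: Mg²⁺ is the bare [Ne] core; Na²⁺ is already 1 electron into the core; Li²⁺ is already 1 electron into the core.
All of these are removing an electron from a noble-gas core or deeper; the smaller core (lower principal quantum number) is held far more tightly, and within a period the higher nuclear charge binds the same core more tightly.
Approximate IE_3 values (kJ/mol): Mg 7733, Na 6910, Li 11815.
So the third ionization energies run Na < Mg < Li.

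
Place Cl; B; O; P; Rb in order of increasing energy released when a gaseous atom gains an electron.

B is in period 2, group 13; O is in period 2, group 16; P is in period 3, group 15; Cl is in period 3, group 17; Rb is in period 5, group 1.
Atoms with high Z_eff and room in the valence shell (especially the halogens) have the most exothermic electron affinities.
These span different periods and groups, so the two trends combine.
Rb > B: this pair runs against the simple trend — see the exception note.
P > Rb: both effects reinforce here, so P is clearly the higher of the two.
O > P: relative to P, both the across-period and down-group shifts push O's electron affinity up.
Cl > O: period and group pull opposite ways; the across-period shift dominates (349 vs 141 kJ/mol).
Note the exception: Rb has a higher electron affinity than B, contrary to the simple trend — B's ns²np¹ configuration gives only a small electron affinity — the sparsely filled np subshell binds an added electron weakly.
Approximate values (kJ/mol): B 27, O 141, P 72, Cl 349, Rb 47.
So from lowest to highest: B < Rb < P < O < Cl.

B < Rb < P < O < Cl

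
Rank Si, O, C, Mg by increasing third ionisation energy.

Si < C < O < Mg

IE_3 is the cost of taking one more electron from the +2 cation: Si²⁺ still has 2 valence electrons; O²⁺ still has 4 valence electrons; C²⁺ still has 2 valence electrons; Mg²⁺ is the bare [Ne] core.
Pulling an electron out of a noble-gas core costs far more than removing a remaining valence electron, so Mg sits at the high end of IE_3.
Valence configurations: Si²⁺ [Ne]3s², O²⁺ [He]2s²2p², C²⁺ [He]2s².
Tabulated IE_3 (kJ/mol): Si 3232, O 5300, C 4620, Mg 7733.
So the third ionization energies run Si < C < O < Mg.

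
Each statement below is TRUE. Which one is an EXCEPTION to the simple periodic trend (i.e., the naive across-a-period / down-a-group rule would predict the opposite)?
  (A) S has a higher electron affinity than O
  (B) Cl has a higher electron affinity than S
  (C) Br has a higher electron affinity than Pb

(A)

The general trend: electron affinity increases across a period and decreases down a group.
(A) S (period 3, group 16) vs O (period 2, group 16): the stated order contradicts the simple trend.
(B) Cl (period 3, group 17) vs S (period 3, group 16): the stated order agrees with the simple trend.
(C) Br (period 4, group 17) vs Pb (period 6, group 14): the stated order agrees with the simple trend.
The exception is (A): the compact 2p subshell of O repels the added electron more than S's larger 3p does.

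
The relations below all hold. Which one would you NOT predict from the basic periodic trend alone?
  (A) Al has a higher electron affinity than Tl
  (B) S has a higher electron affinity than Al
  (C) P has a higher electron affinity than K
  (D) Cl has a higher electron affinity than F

(D)

The general trend: electron affinity increases across a period and decreases down a group.
(A) Al (period 3, group 13) vs Tl (period 6, group 13): the stated order agrees with the simple trend.
(B) S (period 3, group 16) vs Al (period 3, group 13): the stated order agrees with the simple trend.
(C) P (period 3, group 15) vs K (period 4, group 1): the stated order agrees with the simple trend.
(D) Cl (period 3, group 17) vs F (period 2, group 17): the stated order contradicts the simple trend.
The exception is (D): F's small 2p subshell makes the incoming electron feel strong e⁻–e⁻ repulsion, so Cl actually releases more energy on gaining an electron.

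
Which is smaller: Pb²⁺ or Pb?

Forming Pb²⁺ removes 2 electrons from Pb. Fewer electrons for the same nuclear charge means less shielding and a higher Z_eff on the remaining electrons.
A cation is smaller than its parent atom: Pb²⁺ < Pb.

Pb²⁺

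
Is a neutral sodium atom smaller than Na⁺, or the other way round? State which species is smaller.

Na⁺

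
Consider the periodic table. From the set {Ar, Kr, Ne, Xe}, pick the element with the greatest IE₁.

Ne

Ne is in period 2, group 18; Ar is in period 3, group 18; Kr is in period 4, group 18; Xe is in period 5, group 18.
First ionization energy rises across a period (greater Z_eff holds electrons more tightly) and falls down a group (valence electrons are farther from the nucleus).
All are in group 18, so first ionization energy increases up the group.
The greatest IE₁ among these belongs to Ne.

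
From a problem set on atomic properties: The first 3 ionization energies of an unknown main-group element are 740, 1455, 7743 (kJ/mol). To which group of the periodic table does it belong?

Look for the largest jump between consecutive ionization energies: IE3/IE2 ≈ 5.3, far larger than any earlier ratio.
That jump marks the point where a core electron is being removed. So the atom has 2 valence electrons.
A main-group element with 2 valence electrons is in group 2.

Group 2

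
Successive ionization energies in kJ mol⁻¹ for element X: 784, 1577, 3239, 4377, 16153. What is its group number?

Look for the largest jump between consecutive ionization energies: IE5/IE4 ≈ 3.7, far larger than any earlier ratio.
That jump marks the point where a core electron is being removed. So the atom has 4 valence electrons.
A main-group element with 4 valence electrons is in group 14.

Group 14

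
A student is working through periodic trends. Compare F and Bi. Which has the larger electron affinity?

F

Electron affinity generally becomes more exothermic across a period toward the halogens and less exothermic down a group.
Neither a single period nor a single group — weigh both effects.
F > Bi: relative to Bi, both the across-period and down-group shifts push F's electron affinity up.
Tabulated electron affinity (kJ/mol): F 328, Bi 91.
So F has the larger electron affinity (F > Bi).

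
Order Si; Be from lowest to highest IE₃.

After 2 electrons have been removed, what remains? Si²⁺ still has 2 valence electrons; Be²⁺ is the bare [He] core.
Core electrons are held far more tightly than valence electrons, so Be tops the IE_3 order.
Approximate IE_3 values (kJ/mol): Si 3232, Be 14849.
Overall IE_3 order: Si < Be.

Si < Be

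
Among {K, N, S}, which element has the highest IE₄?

N

After 3 electrons have been removed, what remains? K³⁺ is already 2 electrons into the core; N³⁺ still has 2 valence electrons; S³⁺ still has 3 valence electrons.
Usually core removal costs more than valence removal, but here the competition is close: a tightly held n=2 valence electron can cost more to remove than an n=3 core electron, so the actual values have to decide it.
Valence configurations: N³⁺ [He]2s², S³⁺ [Ne]3s²3p¹.
The numbers (kJ/mol): K 5877, N 7475, S 4556.
Putting it together, IE_4: S < K < N.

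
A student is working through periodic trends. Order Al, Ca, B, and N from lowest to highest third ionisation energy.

After 2 electrons have been removed, what remains? Al²⁺ still has 1 valence electron; Ca²⁺ is the bare [Ar] core; B²⁺ still has 1 valence electron; N²⁺ still has 3 valence electrons.
Core electrons are held far more tightly than valence electrons, so Ca tops the IE_3 order.
Valence configurations: Al²⁺ [Ne]3s¹, B²⁺ [He]2s¹, N²⁺ [He]2s²2p¹.
Tabulated IE_3 (kJ/mol): Al 2745, Ca 4912, B 3660, N 4578.
Putting it together, IE_3: Al < B < N < Ca.

Al < B < N < Ca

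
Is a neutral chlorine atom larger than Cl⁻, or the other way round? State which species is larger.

Cl⁻

Forming Cl⁻ adds 1 electron to Cl. More electron–electron repulsion in the same shell, with unchanged nuclear charge, lets the cloud expand.
An anion is larger than its parent atom: Cl⁻ > Cl.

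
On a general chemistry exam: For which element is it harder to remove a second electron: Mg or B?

B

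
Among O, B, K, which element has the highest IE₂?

O

Consider each +1 ion: O⁺ still has 5 valence electrons; B⁺ still has 2 valence electrons; K⁺ is the bare [Ar] core.
Usually core removal costs more than valence removal, but here the competition is close: a tightly held n=2 valence electron can cost more to remove than an n=3 core electron, so the actual values have to decide it.
Valence configurations: O⁺ [He]2s²2p³, B⁺ [He]2s².
The numbers (kJ/mol): O 3388, B 2427, K 3052.
So the second ionization energies run B < K < O.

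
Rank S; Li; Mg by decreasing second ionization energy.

Consider each +1 ion: S⁺ still has 5 valence electrons; Li⁺ is the bare [He] core; Mg⁺ still has 1 valence electron.
Core electrons are held far more tightly than valence electrons, so Li tops the IE_2 order.
Valence configurations: S⁺ [Ne]3s²3p³, Mg⁺ [Ne]3s¹.
Approximate IE_2 values (kJ/mol): S 2252, Li 7298, Mg 1451.
So the second ionization energies run Mg < S < Li.

Li > S > Mg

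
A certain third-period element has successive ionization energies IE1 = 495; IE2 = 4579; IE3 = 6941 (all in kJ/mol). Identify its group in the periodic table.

Group 1

Look for the largest jump between consecutive ionization energies: IE2/IE1 ≈ 9.3, far larger than any earlier ratio.
That jump marks the point where a core electron is being removed. So the atom has 1 valence electron.
A main-group element with 1 valence electron is in group 1.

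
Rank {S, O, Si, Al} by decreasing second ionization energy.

O > S > Al > Si

After 1 electron has been removed, what remains? S⁺ still has 5 valence electrons; O⁺ still has 5 valence electrons; Si⁺ still has 3 valence electrons; Al⁺ still has 2 valence electrons.
All are still removing valence electrons, so compare the +1 ions as you would atoms: IE_2 generally rises across a period (higher Z_eff) and falls down a group (larger shell), subject to the usual subshell exceptions.
Valence configurations: S⁺ [Ne]3s²3p³, O⁺ [He]2s²2p³, Si⁺ [Ne]3s²3p¹, Al⁺ [Ne]3s².
Si⁺ loses a lone 3p electron whereas Al⁺ must break into a filled 3s² pair, so IE_2(Al) > IE_2(Si) even though Si has the higher nuclear charge.
The numbers (kJ/mol): S 2252, O 3388, Si 1577, Al 1817.
Overall IE_2 order: Si < Al < S < O.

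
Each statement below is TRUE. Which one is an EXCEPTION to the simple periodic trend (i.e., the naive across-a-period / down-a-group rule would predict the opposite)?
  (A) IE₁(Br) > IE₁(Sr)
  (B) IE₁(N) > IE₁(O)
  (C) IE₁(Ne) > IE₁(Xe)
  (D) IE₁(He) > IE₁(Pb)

(B)

The general trend: first ionisation energy increases across a period and decreases down a group.
(A) Br (period 4, group 17) vs Sr (period 5, group 2): the stated order agrees with the simple trend.
(B) N (period 2, group 15) vs O (period 2, group 16): the stated order contradicts the simple trend.
(C) Ne (period 2, group 18) vs Xe (period 5, group 18): the stated order agrees with the simple trend.
(D) He (period 1, group 18) vs Pb (period 6, group 14): the stated order agrees with the simple trend.
The exception is (B): pairing an electron in O's 2p⁴ costs repulsion energy, so O ionizes more easily than half-filled N (2p³).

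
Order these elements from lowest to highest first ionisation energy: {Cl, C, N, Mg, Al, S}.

Removing the outermost electron gets harder across a period and easier down a group.
These span different periods and groups, so the two trends combine.
Mg > Al: this pair runs against the simple trend — see the exception note.
S > Mg: both are in period 3; the period trend gives S the larger value.
C > S: the two effects oppose for this pair; the down-group effect wins (1086 vs 1000 kJ/mol).
Cl > C: period and group pull opposite ways; the across-period shift dominates (1251 vs 1086 kJ/mol).
N > Cl: the two effects oppose for this pair; the down-group effect wins (1402 vs 1251 kJ/mol).
Note the exception: Mg has a higher first ionization energy than Al, contrary to the simple trend — Al's single 3p electron is easier to remove than one from Mg's filled 3s².
Tabulated first ionization energy (kJ/mol): C 1086, N 1402, Mg 738, Al 578, S 1000, Cl 1251.
So from lowest to highest: Al < Mg < S < C < Cl < N.

Al, Mg, S, C, Cl, N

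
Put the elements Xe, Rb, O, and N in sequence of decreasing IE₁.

N > O > Xe > Rb

IE₁ increases left→right with effective nuclear charge and decreases top→bottom as the valence shell moves farther out.
Neither a single period nor a single group — weigh both effects.
Xe > Rb: Xe lies to the right of Rb in period 5, so the across-period effect alone puts Xe higher.
O > Xe: period and group pull opposite ways; the down-group shift dominates (1314 vs 1170 kJ/mol).
N > O: this pair runs against the simple trend — see the exception note.
Note the exception: N has a higher first ionization energy than O, contrary to the simple trend — pairing an electron in O's 2p⁴ costs repulsion energy, so O ionizes more easily than half-filled N (2p³).
Approximate values (kJ/mol): N 1402, O 1314, Rb 403, Xe 1170.
So from highest to lowest: N > O > Xe > Rb.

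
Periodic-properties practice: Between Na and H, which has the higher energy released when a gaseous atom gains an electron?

H

H is in period 1, group 1; Na is in period 3, group 1.
Atoms with high Z_eff and room in the valence shell (especially the halogens) have the most exothermic electron affinities.
All are in group 1, so electron affinity increases up the group.
So H has the higher energy released when a gaseous atom gains an electron (H > Na).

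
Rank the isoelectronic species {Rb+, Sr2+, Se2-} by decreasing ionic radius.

Se2- > Rb+ > Sr2+

All of these have 36 electrons, so size is governed by nuclear charge alone: the more protons, the stronger the pull on the same electron cloud, and the smaller the ion.
Nuclear charges: Sr2+ (Z=38), Rb+ (Z=37), Se2- (Z=34).
Largest to smallest: Se2- > Rb+ > Sr2+.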